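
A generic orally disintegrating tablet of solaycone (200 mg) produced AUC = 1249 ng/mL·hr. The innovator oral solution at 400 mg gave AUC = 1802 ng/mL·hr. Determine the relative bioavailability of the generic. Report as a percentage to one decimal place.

F_rel = 138.6%

F_rel = (AUC_test/D_test) / (AUC_ref/D_ref)
      = (1249/200) / (1802/400)
      = 6.245 / 4.505 = 1.3862 = 138.62%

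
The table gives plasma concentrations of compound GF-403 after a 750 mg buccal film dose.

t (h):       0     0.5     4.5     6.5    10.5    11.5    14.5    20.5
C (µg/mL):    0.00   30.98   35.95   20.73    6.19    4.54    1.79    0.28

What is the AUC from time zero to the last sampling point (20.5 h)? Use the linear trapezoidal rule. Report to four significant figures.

Trapezoidal AUC_0→20.5:
  [0→0.5]: (0.00+30.98)/2 × 0.5 = 7.745
  [0.5→4.5]: (30.98+35.95)/2 × 4 = 133.86
  [4.5→6.5]: (35.95+20.73)/2 × 2 = 56.68
  [6.5→10.5]: (20.73+6.19)/2 × 4 = 53.84
  [10.5→11.5]: (6.19+4.54)/2 × 1 = 5.365
  [11.5→14.5]: (4.54+1.79)/2 × 3 = 9.495
  [14.5→20.5]: (1.79+0.28)/2 × 6 = 6.21
  Sum = 273.195 µg/mL·h

AUC = 273.2 µg/mL·h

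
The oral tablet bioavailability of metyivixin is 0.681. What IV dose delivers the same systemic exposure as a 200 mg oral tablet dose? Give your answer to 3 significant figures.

Systemic exposure from an extravascular dose = F × D_ev, so the equivalent IV dose is F × D_ev.
D_iv = F × D_ev = 0.681 × 200 = 136.2 mg

D_iv = 136 mg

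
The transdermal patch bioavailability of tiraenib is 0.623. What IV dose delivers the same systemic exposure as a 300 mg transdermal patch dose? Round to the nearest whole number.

Systemic exposure from an extravascular dose = F × D_ev, so the equivalent IV dose is F × D_ev.
D_iv = F × D_ev = 0.623 × 300 = 186.9 mg

D_iv = 187 mg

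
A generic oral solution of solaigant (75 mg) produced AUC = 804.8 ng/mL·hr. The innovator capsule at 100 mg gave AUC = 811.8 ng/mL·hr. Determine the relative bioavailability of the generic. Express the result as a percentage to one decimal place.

F_rel = 132.2%

F_rel = (AUC_test/D_test) / (AUC_ref/D_ref)
      = (804.8/75) / (811.8/100)
      = 10.7307 / 8.118 = 1.3218 = 132.18%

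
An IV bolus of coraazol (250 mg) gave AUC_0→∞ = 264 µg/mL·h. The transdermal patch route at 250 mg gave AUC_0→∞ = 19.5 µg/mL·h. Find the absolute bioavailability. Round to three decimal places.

F = (AUC_ev / D_ev) / (AUC_iv / D_iv)
  = (19.5/250) / (264/250)
  = 0.078 / 1.056 = 0.0739

F = 0.074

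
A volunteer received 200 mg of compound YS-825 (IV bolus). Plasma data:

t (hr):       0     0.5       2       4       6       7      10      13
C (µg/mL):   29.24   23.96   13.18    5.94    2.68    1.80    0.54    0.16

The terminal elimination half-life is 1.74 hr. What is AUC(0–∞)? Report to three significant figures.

AUC = 76.1 µg/mL·hr

Trapezoidal AUC_0→13:
  [0→0.5]: (29.24+23.96)/2 × 0.5 = 13.3
  [0.5→2]: (23.96+13.18)/2 × 1.5 = 27.855
  [2→4]: (13.18+5.94)/2 × 2 = 19.12
  [4→6]: (5.94+2.68)/2 × 2 = 8.62
  [6→7]: (2.68+1.80)/2 × 1 = 2.24
  [7→10]: (1.80+0.54)/2 × 3 = 3.51
  [10→13]: (0.54+0.16)/2 × 3 = 1.05
  Sum = 75.695 µg/mL·hr
k_e = ln2 / t½ = 0.693147 / 1.74 = 0.3984 hr^-1
Extrapolated tail: C_last / k_e = 0.16 / 0.3984 = 0.402
AUC_0→∞ = 75.695 + 0.402 = 76.097 µg/mL·hr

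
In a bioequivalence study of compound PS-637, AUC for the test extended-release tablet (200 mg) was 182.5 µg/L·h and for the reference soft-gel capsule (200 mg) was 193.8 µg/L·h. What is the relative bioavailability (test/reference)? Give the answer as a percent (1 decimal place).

F_rel = 94.2%

F_rel = (AUC_test/D_test) / (AUC_ref/D_ref)
      = (182.5/200) / (193.8/200)
      = 0.9125 / 0.969 = 0.9417 = 94.17%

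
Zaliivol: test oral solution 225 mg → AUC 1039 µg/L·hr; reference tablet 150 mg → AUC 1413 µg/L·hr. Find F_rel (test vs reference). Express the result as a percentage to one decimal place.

F_rel = 49.0%

F_rel = (AUC_test/D_test) / (AUC_ref/D_ref)
      = (1039/225) / (1413/150)
      = 4.61778 / 9.42 = 0.4902 = 49.02%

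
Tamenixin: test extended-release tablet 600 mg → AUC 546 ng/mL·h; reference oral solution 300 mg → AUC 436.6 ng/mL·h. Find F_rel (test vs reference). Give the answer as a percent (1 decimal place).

F_rel = (AUC_test/D_test) / (AUC_ref/D_ref)
      = (546/600) / (436.6/300)
      = 0.91 / 1.45533 = 0.6253 = 62.53%

F_rel = 62.5%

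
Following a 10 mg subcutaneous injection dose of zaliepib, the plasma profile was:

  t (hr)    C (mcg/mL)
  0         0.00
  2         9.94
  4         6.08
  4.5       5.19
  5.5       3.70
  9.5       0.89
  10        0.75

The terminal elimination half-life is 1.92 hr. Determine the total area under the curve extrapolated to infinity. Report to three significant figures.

AUC = 44.9 mcg/mL·hr

Trapezoidal AUC_0→10:
  [0→2]: (0.00+9.94)/2 × 2 = 9.94
  [2→4]: (9.94+6.08)/2 × 2 = 16.02
  [4→4.5]: (6.08+5.19)/2 × 0.5 = 2.8175
  [4.5→5.5]: (5.19+3.70)/2 × 1 = 4.445
  [5.5→9.5]: (3.70+0.89)/2 × 4 = 9.18
  [9.5→10]: (0.89+0.75)/2 × 0.5 = 0.41
  Sum = 42.8125 mcg/mL·hr
k_e = ln2 / t½ = 0.693147 / 1.92 = 0.3610 hr^-1
Extrapolated tail: C_last / k_e = 0.75 / 0.361 = 2.078
AUC_0→∞ = 42.8125 + 2.078 = 44.8905 mcg/mL·hr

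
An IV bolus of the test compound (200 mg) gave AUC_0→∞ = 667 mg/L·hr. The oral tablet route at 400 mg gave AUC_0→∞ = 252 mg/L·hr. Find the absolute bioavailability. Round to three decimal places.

F = 0.189

F = (AUC_ev / D_ev) / (AUC_iv / D_iv)
  = (252/400) / (667/200)
  = 0.63 / 3.335 = 0.1889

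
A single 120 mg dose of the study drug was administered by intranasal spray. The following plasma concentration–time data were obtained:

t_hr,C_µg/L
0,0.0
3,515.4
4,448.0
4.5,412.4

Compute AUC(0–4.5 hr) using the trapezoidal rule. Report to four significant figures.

Trapezoidal AUC_0→4.5:
  [0→3]: (0.0+515.4)/2 × 3 = 773.1
  [3→4]: (515.4+448.0)/2 × 1 = 481.7
  [4→4.5]: (448.0+412.4)/2 × 0.5 = 215.1
  Sum = 1469.9 µg/L·hr

AUC = 1470 µg/L·hr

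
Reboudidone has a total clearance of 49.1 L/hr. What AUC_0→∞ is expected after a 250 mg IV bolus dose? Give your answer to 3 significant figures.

AUC = 5.09 mg/L·hr

AUC_0→∞ = Dose_iv / CL
        = 250 / 49.1 = 5.09165 mg/L·hr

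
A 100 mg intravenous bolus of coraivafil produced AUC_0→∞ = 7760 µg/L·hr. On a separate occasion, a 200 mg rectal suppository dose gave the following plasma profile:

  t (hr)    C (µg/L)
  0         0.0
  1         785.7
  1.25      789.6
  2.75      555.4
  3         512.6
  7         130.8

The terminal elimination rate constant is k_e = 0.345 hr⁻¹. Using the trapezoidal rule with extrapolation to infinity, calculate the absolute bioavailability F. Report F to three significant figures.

Trapezoidal AUC_0→7 (rectal suppository):
  [0→1]: (0.0+785.7)/2 × 1 = 392.85
  [1→1.25]: (785.7+789.6)/2 × 0.25 = 196.9125
  [1.25→2.75]: (789.6+555.4)/2 × 1.5 = 1008.75
  [2.75→3]: (555.4+512.6)/2 × 0.25 = 133.5
  [3→7]: (512.6+130.8)/2 × 4 = 1286.8
  Sum = 3018.8125 µg/L·hr
Tail: C_last/k_e = 130.8/0.345 = 379.130
AUC_0→∞ (rectal suppository) = 3018.8125 + 379.130 = 3397.9425 µg/L·hr
F = (AUC_ev/D_ev)/(AUC_iv/D_iv) = (3397.9425/200)/(7760/100) = 16.9897/77.6 = 0.2189

F = 0.219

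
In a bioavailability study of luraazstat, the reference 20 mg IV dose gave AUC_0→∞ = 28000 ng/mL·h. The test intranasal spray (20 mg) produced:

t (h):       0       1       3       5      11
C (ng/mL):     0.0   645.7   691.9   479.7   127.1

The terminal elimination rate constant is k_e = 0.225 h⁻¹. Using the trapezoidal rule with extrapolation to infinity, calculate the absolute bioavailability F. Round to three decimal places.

Trapezoidal AUC_0→11 (intranasal spray):
  [0→1]: (0.0+645.7)/2 × 1 = 322.85
  [1→3]: (645.7+691.9)/2 × 2 = 1337.6
  [3→5]: (691.9+479.7)/2 × 2 = 1171.6
  [5→11]: (479.7+127.1)/2 × 6 = 1820.4
  Sum = 4652.45 ng/mL·h
Tail: C_last/k_e = 127.1/0.225 = 564.889
AUC_0→∞ (intranasal spray) = 4652.45 + 564.889 = 5217.339 ng/mL·h
F = (AUC_ev/D_ev)/(AUC_iv/D_iv) = (5217.339/20)/(28000/20) = 260.86695/1400 = 0.1863

F = 0.186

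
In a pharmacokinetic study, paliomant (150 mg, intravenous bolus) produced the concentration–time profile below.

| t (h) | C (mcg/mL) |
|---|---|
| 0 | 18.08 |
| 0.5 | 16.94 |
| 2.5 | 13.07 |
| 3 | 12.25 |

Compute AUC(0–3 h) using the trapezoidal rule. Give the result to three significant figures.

Trapezoidal AUC_0→3:
  [0→0.5]: (18.08+16.94)/2 × 0.5 = 8.755
  [0.5→2.5]: (16.94+13.07)/2 × 2 = 30.01
  [2.5→3]: (13.07+12.25)/2 × 0.5 = 6.33
  Sum = 45.095 mcg/mL·h

AUC = 45.1 mcg/mL·h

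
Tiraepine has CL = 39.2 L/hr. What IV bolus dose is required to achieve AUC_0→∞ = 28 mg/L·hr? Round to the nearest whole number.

Dose_iv = CL × AUC_0→∞
     = 39.2 × 28 = 1097.6 mg

Dose = 1098 mg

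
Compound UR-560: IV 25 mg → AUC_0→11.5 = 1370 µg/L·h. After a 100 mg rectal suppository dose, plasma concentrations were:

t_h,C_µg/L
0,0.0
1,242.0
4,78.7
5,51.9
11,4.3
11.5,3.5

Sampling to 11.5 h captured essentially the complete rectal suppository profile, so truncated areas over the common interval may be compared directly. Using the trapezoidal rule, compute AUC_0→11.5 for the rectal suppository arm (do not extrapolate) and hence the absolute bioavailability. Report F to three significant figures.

F = 0.153

Trapezoidal AUC_0→11.5 (rectal suppository):
  [0→1]: (0.0+242.0)/2 × 1 = 121.0
  [1→4]: (242.0+78.7)/2 × 3 = 481.05
  [4→5]: (78.7+51.9)/2 × 1 = 65.3
  [5→11]: (51.9+4.3)/2 × 6 = 168.6
  [11→11.5]: (4.3+3.5)/2 × 0.5 = 1.95
  Sum = 837.9 µg/L·h
F = (AUC_ev/D_ev)/(AUC_iv/D_iv) = (837.9/100)/(1370/25) = 8.379/54.8 = 0.1529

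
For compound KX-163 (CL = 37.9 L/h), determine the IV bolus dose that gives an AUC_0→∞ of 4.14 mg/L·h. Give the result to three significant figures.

Dose_iv = CL × AUC_0→∞
     = 37.9 × 4.14 = 156.906 mg

Dose = 157 mg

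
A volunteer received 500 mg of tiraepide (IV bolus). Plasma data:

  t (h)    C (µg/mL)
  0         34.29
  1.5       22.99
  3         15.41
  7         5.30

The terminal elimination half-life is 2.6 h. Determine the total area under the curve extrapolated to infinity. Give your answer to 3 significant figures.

AUC = 133 µg/mL·h

Trapezoidal AUC_0→7:
  [0→1.5]: (34.29+22.99)/2 × 1.5 = 42.96
  [1.5→3]: (22.99+15.41)/2 × 1.5 = 28.8
  [3→7]: (15.41+5.30)/2 × 4 = 41.42
  Sum = 113.18 µg/mL·h
k_e = ln2 / t½ = 0.693147 / 2.6 = 0.2666 h^-1
Extrapolated tail: C_last / k_e = 5.30 / 0.2666 = 19.880
AUC_0→∞ = 113.18 + 19.880 = 133.06 µg/mL·h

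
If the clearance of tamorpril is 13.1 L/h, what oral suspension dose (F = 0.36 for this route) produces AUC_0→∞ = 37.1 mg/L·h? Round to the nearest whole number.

Dose = CL × AUC_0→∞ / F
     = 13.1 × 37.1 / 0.36 = 1350.03 mg

Dose = 1350 mg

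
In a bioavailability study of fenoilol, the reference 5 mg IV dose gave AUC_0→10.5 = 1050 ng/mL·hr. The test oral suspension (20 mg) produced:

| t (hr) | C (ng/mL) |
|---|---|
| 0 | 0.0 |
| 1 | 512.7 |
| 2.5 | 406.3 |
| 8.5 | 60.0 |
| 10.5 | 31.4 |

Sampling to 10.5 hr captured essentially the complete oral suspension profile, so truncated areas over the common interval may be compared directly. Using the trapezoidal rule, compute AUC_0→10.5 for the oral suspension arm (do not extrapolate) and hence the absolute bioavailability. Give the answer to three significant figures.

F = 0.580

Trapezoidal AUC_0→10.5 (oral suspension):
  [0→1]: (0.0+512.7)/2 × 1 = 256.35
  [1→2.5]: (512.7+406.3)/2 × 1.5 = 689.25
  [2.5→8.5]: (406.3+60.0)/2 × 6 = 1398.9
  [8.5→10.5]: (60.0+31.4)/2 × 2 = 91.4
  Sum = 2435.9 ng/mL·hr
F = (AUC_ev/D_ev)/(AUC_iv/D_iv) = (2435.9/20)/(1050/5) = 121.795/210 = 0.5800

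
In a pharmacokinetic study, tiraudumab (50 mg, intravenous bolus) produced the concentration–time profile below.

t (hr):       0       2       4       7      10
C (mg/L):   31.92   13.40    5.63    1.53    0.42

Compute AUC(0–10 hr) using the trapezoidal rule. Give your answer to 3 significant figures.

Trapezoidal AUC_0→10:
  [0→2]: (31.92+13.40)/2 × 2 = 45.32
  [2→4]: (13.40+5.63)/2 × 2 = 19.03
  [4→7]: (5.63+1.53)/2 × 3 = 10.74
  [7→10]: (1.53+0.42)/2 × 3 = 2.925
  Sum = 78.015 mg/L·hr

AUC = 78.0 mg/L·hr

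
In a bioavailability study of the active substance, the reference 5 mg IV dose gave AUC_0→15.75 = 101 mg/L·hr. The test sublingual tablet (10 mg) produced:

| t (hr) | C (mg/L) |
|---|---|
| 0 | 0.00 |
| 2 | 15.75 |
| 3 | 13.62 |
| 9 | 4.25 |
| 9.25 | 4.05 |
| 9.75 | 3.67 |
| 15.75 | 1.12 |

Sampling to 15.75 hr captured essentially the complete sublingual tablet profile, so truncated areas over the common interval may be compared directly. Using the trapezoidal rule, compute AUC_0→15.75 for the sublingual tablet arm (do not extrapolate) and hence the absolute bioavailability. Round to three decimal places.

Trapezoidal AUC_0→15.75 (sublingual tablet):
  [0→2]: (0.00+15.75)/2 × 2 = 15.75
  [2→3]: (15.75+13.62)/2 × 1 = 14.685
  [3→9]: (13.62+4.25)/2 × 6 = 53.61
  [9→9.25]: (4.25+4.05)/2 × 0.25 = 1.0375
  [9.25→9.75]: (4.05+3.67)/2 × 0.5 = 1.93
  [9.75→15.75]: (3.67+1.12)/2 × 6 = 14.37
  Sum = 101.3825 mg/L·hr
F = (AUC_ev/D_ev)/(AUC_iv/D_iv) = (101.3825/10)/(101/5) = 10.13825/20.2 = 0.5019

F = 0.502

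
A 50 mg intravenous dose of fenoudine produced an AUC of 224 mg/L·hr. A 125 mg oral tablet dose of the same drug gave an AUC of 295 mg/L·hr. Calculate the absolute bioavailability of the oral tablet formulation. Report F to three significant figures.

F = 0.527

F = (AUC_ev / D_ev) / (AUC_iv / D_iv)
  = (295/125) / (224/50)
  = 2.36 / 4.48 = 0.5268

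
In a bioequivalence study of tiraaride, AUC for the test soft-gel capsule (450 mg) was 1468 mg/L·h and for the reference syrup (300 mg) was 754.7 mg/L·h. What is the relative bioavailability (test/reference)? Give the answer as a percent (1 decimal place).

F_rel = (AUC_test/D_test) / (AUC_ref/D_ref)
      = (1468/450) / (754.7/300)
      = 3.26222 / 2.51567 = 1.2968 = 129.68%

F_rel = 129.7%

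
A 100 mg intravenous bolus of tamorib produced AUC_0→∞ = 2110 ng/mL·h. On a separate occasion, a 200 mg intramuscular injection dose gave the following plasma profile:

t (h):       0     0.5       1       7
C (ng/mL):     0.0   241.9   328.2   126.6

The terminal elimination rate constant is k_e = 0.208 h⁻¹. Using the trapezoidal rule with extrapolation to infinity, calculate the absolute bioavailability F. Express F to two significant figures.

Trapezoidal AUC_0→7 (intramuscular injection):
  [0→0.5]: (0.0+241.9)/2 × 0.5 = 60.475
  [0.5→1]: (241.9+328.2)/2 × 0.5 = 142.525
  [1→7]: (328.2+126.6)/2 × 6 = 1364.4
  Sum = 1567.4 ng/mL·h
Tail: C_last/k_e = 126.6/0.208 = 608.654
AUC_0→∞ (intramuscular injection) = 1567.4 + 608.654 = 2176.054 ng/mL·h
F = (AUC_ev/D_ev)/(AUC_iv/D_iv) = (2176.054/200)/(2110/100) = 10.88027/21.1 = 0.5157

F = 0.52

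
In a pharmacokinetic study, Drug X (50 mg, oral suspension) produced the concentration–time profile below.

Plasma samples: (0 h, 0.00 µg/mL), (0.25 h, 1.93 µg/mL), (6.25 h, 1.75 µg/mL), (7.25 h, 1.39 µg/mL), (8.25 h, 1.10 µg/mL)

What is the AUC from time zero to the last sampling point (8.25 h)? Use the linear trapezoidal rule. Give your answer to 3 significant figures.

AUC = 14.1 µg/mL·h

Trapezoidal AUC_0→8.25:
  [0→0.25]: (0.00+1.93)/2 × 0.25 = 0.24125
  [0.25→6.25]: (1.93+1.75)/2 × 6 = 11.04
  [6.25→7.25]: (1.75+1.39)/2 × 1 = 1.57
  [7.25→8.25]: (1.39+1.10)/2 × 1 = 1.245
  Sum = 14.09625 µg/mL·h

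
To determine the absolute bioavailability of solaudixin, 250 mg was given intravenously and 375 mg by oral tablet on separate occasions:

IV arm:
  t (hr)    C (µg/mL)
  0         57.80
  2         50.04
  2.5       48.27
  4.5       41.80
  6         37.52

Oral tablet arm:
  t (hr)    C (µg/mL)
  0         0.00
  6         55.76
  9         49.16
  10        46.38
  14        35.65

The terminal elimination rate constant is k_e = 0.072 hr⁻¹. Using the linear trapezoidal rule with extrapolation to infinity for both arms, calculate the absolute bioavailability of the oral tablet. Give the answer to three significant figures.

Trapezoidal AUC_0→6 (IV):
  [0→2]: (57.80+50.04)/2 × 2 = 107.84
  [2→2.5]: (50.04+48.27)/2 × 0.5 = 24.5775
  [2.5→4.5]: (48.27+41.80)/2 × 2 = 90.07
  [4.5→6]: (41.80+37.52)/2 × 1.5 = 59.49
  Sum = 281.9775 µg/mL·hr
IV tail: 37.52/0.072 = 521.111; AUC_iv,0→∞ = 281.9775 + 521.111 = 803.0885 µg/mL·hr
Trapezoidal AUC_0→14 (oral tablet):
  [0→6]: (0.00+55.76)/2 × 6 = 167.28
  [6→9]: (55.76+49.16)/2 × 3 = 157.38
  [9→10]: (49.16+46.38)/2 × 1 = 47.77
  [10→14]: (46.38+35.65)/2 × 4 = 164.06
  Sum = 536.49 µg/mL·hr
oral tablet tail: 35.65/0.072 = 495.139; AUC_ev,0→∞ = 536.49 + 495.139 = 1031.629 µg/mL·hr
F = (AUC_ev/D_ev)/(AUC_iv/D_iv) = (1031.629/375)/(803.0885/250) = 2.75101/3.212354 = 0.8564

F = 0.856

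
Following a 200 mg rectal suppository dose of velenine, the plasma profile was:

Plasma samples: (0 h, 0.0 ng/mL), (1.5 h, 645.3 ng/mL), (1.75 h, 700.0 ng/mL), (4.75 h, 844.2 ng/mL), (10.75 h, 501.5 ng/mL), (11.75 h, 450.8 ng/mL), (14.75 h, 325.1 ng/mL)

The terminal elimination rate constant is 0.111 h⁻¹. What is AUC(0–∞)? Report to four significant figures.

AUC = 11570 ng/mL·h

Trapezoidal AUC_0→14.75:
  [0→1.5]: (0.0+645.3)/2 × 1.5 = 483.975
  [1.5→1.75]: (645.3+700.0)/2 × 0.25 = 168.1625
  [1.75→4.75]: (700.0+844.2)/2 × 3 = 2316.3
  [4.75→10.75]: (844.2+501.5)/2 × 6 = 4037.1
  [10.75→11.75]: (501.5+450.8)/2 × 1 = 476.15
  [11.75→14.75]: (450.8+325.1)/2 × 3 = 1163.85
  Sum = 8645.5375 ng/mL·h
Extrapolated tail: C_last / k_e = 325.1 / 0.111 = 2928.829
AUC_0→∞ = 8645.5375 + 2928.829 = 11574.3665 ng/mL·h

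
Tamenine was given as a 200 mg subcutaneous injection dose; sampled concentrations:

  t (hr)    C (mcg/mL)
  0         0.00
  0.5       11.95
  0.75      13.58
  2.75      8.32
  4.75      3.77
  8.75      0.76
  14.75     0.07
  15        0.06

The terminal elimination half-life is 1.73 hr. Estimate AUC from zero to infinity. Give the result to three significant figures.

AUC = 51.9 mcg/mL·hr

Trapezoidal AUC_0→15:
  [0→0.5]: (0.00+11.95)/2 × 0.5 = 2.9875
  [0.5→0.75]: (11.95+13.58)/2 × 0.25 = 3.19125
  [0.75→2.75]: (13.58+8.32)/2 × 2 = 21.9
  [2.75→4.75]: (8.32+3.77)/2 × 2 = 12.09
  [4.75→8.75]: (3.77+0.76)/2 × 4 = 9.06
  [8.75→14.75]: (0.76+0.07)/2 × 6 = 2.49
  [14.75→15]: (0.07+0.06)/2 × 0.25 = 0.01625
  Sum = 51.735 mcg/mL·hr
k_e = ln2 / t½ = 0.693147 / 1.73 = 0.4007 hr^-1
Extrapolated tail: C_last / k_e = 0.06 / 0.4007 = 0.150
AUC_0→∞ = 51.735 + 0.150 = 51.885 mcg/mL·hr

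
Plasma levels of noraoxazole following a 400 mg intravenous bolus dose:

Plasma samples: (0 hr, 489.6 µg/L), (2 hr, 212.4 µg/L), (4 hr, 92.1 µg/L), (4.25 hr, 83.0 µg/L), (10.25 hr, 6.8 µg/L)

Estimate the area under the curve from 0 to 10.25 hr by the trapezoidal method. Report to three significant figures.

Trapezoidal AUC_0→10.25:
  [0→2]: (489.6+212.4)/2 × 2 = 702.0
  [2→4]: (212.4+92.1)/2 × 2 = 304.5
  [4→4.25]: (92.1+83.0)/2 × 0.25 = 21.8875
  [4.25→10.25]: (83.0+6.8)/2 × 6 = 269.4
  Sum = 1297.7875 µg/L·hr

AUC = 1300 µg/L·hr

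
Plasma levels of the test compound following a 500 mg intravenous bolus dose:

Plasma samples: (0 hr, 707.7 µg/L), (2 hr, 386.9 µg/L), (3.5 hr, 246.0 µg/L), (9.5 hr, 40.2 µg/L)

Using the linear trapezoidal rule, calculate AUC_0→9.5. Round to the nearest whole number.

AUC = 2428 µg/L·hr

Trapezoidal AUC_0→9.5:
  [0→2]: (707.7+386.9)/2 × 2 = 1094.6
  [2→3.5]: (386.9+246.0)/2 × 1.5 = 474.675
  [3.5→9.5]: (246.0+40.2)/2 × 6 = 858.6
  Sum = 2427.875 µg/L·hr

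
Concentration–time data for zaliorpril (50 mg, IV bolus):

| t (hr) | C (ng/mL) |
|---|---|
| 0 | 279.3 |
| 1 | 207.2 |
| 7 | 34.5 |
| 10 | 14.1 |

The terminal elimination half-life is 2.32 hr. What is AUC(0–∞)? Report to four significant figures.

Trapezoidal AUC_0→10:
  [0→1]: (279.3+207.2)/2 × 1 = 243.25
  [1→7]: (207.2+34.5)/2 × 6 = 725.1
  [7→10]: (34.5+14.1)/2 × 3 = 72.9
  Sum = 1041.25 ng/mL·hr
k_e = ln2 / t½ = 0.693147 / 2.32 = 0.2988 hr^-1
Extrapolated tail: C_last / k_e = 14.1 / 0.2988 = 47.189
AUC_0→∞ = 1041.25 + 47.189 = 1088.439 ng/mL·hr

AUC = 1088 ng/mL·hr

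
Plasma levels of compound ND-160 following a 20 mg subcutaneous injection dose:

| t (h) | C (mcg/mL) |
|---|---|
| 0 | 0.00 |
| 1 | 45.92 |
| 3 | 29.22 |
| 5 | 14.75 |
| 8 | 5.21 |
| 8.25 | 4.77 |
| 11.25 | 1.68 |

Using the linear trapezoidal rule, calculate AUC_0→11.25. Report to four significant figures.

AUC = 182.9 mcg/mL·h

Trapezoidal AUC_0→11.25:
  [0→1]: (0.00+45.92)/2 × 1 = 22.96
  [1→3]: (45.92+29.22)/2 × 2 = 75.14
  [3→5]: (29.22+14.75)/2 × 2 = 43.97
  [5→8]: (14.75+5.21)/2 × 3 = 29.94
  [8→8.25]: (5.21+4.77)/2 × 0.25 = 1.2475
  [8.25→11.25]: (4.77+1.68)/2 × 3 = 9.675
  Sum = 182.9325 mcg/mL·h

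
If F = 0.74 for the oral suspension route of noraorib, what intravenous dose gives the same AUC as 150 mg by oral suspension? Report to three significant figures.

D_iv = 111 mg

Systemic exposure from an extravascular dose = F × D_ev, so the equivalent IV dose is F × D_ev.
D_iv = F × D_ev = 0.74 × 150 = 111 mg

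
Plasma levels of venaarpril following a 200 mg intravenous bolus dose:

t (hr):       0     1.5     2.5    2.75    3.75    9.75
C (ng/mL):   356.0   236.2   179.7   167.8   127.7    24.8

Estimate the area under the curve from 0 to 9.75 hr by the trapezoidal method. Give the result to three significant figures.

Trapezoidal AUC_0→9.75:
  [0→1.5]: (356.0+236.2)/2 × 1.5 = 444.15
  [1.5→2.5]: (236.2+179.7)/2 × 1 = 207.95
  [2.5→2.75]: (179.7+167.8)/2 × 0.25 = 43.4375
  [2.75→3.75]: (167.8+127.7)/2 × 1 = 147.75
  [3.75→9.75]: (127.7+24.8)/2 × 6 = 457.5
  Sum = 1300.7875 ng/mL·hr

AUC = 1300 ng/mL·hr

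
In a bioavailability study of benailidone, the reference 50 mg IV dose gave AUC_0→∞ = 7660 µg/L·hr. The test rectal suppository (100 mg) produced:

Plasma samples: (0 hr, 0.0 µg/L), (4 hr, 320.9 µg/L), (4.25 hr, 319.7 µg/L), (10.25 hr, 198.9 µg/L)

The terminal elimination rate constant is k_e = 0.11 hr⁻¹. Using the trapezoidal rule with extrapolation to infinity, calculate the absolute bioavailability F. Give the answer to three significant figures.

F = 0.267

Trapezoidal AUC_0→10.25 (rectal suppository):
  [0→4]: (0.0+320.9)/2 × 4 = 641.8
  [4→4.25]: (320.9+319.7)/2 × 0.25 = 80.075
  [4.25→10.25]: (319.7+198.9)/2 × 6 = 1555.8
  Sum = 2277.675 µg/L·hr
Tail: C_last/k_e = 198.9/0.11 = 1808.182
AUC_0→∞ (rectal suppository) = 2277.675 + 1808.182 = 4085.857 µg/L·hr
F = (AUC_ev/D_ev)/(AUC_iv/D_iv) = (4085.857/100)/(7660/50) = 40.85857/153.2 = 0.2667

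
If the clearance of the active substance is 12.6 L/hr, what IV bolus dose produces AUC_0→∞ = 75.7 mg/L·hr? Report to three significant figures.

Dose_iv = CL × AUC_0→∞
     = 12.6 × 75.7 = 953.82 mg

Dose = 954 mg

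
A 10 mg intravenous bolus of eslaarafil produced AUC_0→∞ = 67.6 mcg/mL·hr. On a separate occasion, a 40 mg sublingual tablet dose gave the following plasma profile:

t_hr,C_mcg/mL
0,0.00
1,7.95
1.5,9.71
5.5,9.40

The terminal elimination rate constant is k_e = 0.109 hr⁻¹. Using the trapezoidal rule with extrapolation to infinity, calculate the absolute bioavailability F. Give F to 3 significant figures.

Trapezoidal AUC_0→5.5 (sublingual tablet):
  [0→1]: (0.00+7.95)/2 × 1 = 3.975
  [1→1.5]: (7.95+9.71)/2 × 0.5 = 4.415
  [1.5→5.5]: (9.71+9.40)/2 × 4 = 38.22
  Sum = 46.61 mcg/mL·hr
Tail: C_last/k_e = 9.40/0.109 = 86.239
AUC_0→∞ (sublingual tablet) = 46.61 + 86.239 = 132.849 mcg/mL·hr
F = (AUC_ev/D_ev)/(AUC_iv/D_iv) = (132.849/40)/(67.6/10) = 3.321225/6.76 = 0.4913

F = 0.491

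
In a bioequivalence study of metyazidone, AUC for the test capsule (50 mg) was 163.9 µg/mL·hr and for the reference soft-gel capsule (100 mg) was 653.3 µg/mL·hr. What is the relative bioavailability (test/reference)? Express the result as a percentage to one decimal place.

F_rel = 50.2%

F_rel = (AUC_test/D_test) / (AUC_ref/D_ref)
      = (163.9/50) / (653.3/100)
      = 3.278 / 6.533 = 0.5018 = 50.18%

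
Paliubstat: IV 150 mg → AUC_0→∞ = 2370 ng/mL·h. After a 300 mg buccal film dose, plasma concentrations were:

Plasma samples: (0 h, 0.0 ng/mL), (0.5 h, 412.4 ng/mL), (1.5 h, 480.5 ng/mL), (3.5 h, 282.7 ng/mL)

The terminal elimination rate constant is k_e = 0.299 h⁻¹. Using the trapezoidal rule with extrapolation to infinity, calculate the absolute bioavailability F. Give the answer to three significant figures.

F = 0.476

Trapezoidal AUC_0→3.5 (buccal film):
  [0→0.5]: (0.0+412.4)/2 × 0.5 = 103.1
  [0.5→1.5]: (412.4+480.5)/2 × 1 = 446.45
  [1.5→3.5]: (480.5+282.7)/2 × 2 = 763.2
  Sum = 1312.75 ng/mL·h
Tail: C_last/k_e = 282.7/0.299 = 945.485
AUC_0→∞ (buccal film) = 1312.75 + 945.485 = 2258.235 ng/mL·h
F = (AUC_ev/D_ev)/(AUC_iv/D_iv) = (2258.235/300)/(2370/150) = 7.52745/15.8 = 0.4764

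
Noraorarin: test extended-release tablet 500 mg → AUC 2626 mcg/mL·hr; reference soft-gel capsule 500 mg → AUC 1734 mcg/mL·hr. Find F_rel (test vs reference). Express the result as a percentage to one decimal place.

F_rel = (AUC_test/D_test) / (AUC_ref/D_ref)
      = (2626/500) / (1734/500)
      = 5.252 / 3.468 = 1.5144 = 151.44%

F_rel = 151.4%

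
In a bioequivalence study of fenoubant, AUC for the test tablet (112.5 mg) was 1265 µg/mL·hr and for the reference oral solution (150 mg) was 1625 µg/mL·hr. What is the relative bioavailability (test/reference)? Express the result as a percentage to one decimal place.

F_rel = 103.8%

F_rel = (AUC_test/D_test) / (AUC_ref/D_ref)
      = (1265/112.5) / (1625/150)
      = 11.2444 / 10.8333 = 1.0379 = 103.79%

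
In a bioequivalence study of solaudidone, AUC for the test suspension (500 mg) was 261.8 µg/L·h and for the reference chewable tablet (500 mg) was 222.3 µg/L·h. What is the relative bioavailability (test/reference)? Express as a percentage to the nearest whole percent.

F_rel = 118%

F_rel = (AUC_test/D_test) / (AUC_ref/D_ref)
      = (261.8/500) / (222.3/500)
      = 0.5236 / 0.4446 = 1.1777 = 117.77%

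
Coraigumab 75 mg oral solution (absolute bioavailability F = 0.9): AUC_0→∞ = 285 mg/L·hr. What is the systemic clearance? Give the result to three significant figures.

CL = F × Dose / AUC_0→∞
   = 0.9 × 75 / 285 = 0.236842 L/hr

CL = 0.237 L/hr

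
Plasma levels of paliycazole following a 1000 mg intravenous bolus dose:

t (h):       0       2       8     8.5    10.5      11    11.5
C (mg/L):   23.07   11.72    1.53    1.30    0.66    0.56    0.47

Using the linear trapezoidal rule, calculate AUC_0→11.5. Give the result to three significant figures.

Trapezoidal AUC_0→11.5:
  [0→2]: (23.07+11.72)/2 × 2 = 34.79
  [2→8]: (11.72+1.53)/2 × 6 = 39.75
  [8→8.5]: (1.53+1.30)/2 × 0.5 = 0.7075
  [8.5→10.5]: (1.30+0.66)/2 × 2 = 1.96
  [10.5→11]: (0.66+0.56)/2 × 0.5 = 0.305
  [11→11.5]: (0.56+0.47)/2 × 0.5 = 0.2575
  Sum = 77.77 mg/L·h

AUC = 77.8 mg/L·h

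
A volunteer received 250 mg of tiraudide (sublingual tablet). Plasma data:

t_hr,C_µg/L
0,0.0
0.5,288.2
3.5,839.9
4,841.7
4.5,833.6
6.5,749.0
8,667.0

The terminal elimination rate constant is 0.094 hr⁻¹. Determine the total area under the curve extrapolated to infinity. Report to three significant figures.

AUC = 12300 µg/L·hr

Trapezoidal AUC_0→8:
  [0→0.5]: (0.0+288.2)/2 × 0.5 = 72.05
  [0.5→3.5]: (288.2+839.9)/2 × 3 = 1692.15
  [3.5→4]: (839.9+841.7)/2 × 0.5 = 420.4
  [4→4.5]: (841.7+833.6)/2 × 0.5 = 418.825
  [4.5→6.5]: (833.6+749.0)/2 × 2 = 1582.6
  [6.5→8]: (749.0+667.0)/2 × 1.5 = 1062.0
  Sum = 5248.025 µg/L·hr
Extrapolated tail: C_last / k_e = 667.0 / 0.094 = 7095.745
AUC_0→∞ = 5248.025 + 7095.745 = 12343.77 µg/L·hr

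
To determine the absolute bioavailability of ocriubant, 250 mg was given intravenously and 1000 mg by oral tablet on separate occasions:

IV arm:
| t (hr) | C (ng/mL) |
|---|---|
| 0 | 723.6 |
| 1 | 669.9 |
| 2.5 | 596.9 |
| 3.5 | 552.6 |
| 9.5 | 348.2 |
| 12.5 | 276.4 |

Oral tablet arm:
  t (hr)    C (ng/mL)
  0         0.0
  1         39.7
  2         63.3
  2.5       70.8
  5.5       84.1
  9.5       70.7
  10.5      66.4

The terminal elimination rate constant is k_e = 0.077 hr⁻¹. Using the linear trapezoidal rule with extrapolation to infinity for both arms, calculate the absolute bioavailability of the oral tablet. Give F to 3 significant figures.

F = 0.0417

Trapezoidal AUC_0→12.5 (IV):
  [0→1]: (723.6+669.9)/2 × 1 = 696.75
  [1→2.5]: (669.9+596.9)/2 × 1.5 = 950.1
  [2.5→3.5]: (596.9+552.6)/2 × 1 = 574.75
  [3.5→9.5]: (552.6+348.2)/2 × 6 = 2702.4
  [9.5→12.5]: (348.2+276.4)/2 × 3 = 936.9
  Sum = 5860.9 ng/mL·hr
IV tail: 276.4/0.077 = 3589.610; AUC_iv,0→∞ = 5860.9 + 3589.610 = 9450.51 ng/mL·hr
Trapezoidal AUC_0→10.5 (oral tablet):
  [0→1]: (0.0+39.7)/2 × 1 = 19.85
  [1→2]: (39.7+63.3)/2 × 1 = 51.5
  [2→2.5]: (63.3+70.8)/2 × 0.5 = 33.525
  [2.5→5.5]: (70.8+84.1)/2 × 3 = 232.35
  [5.5→9.5]: (84.1+70.7)/2 × 4 = 309.6
  [9.5→10.5]: (70.7+66.4)/2 × 1 = 68.55
  Sum = 715.375 ng/mL·hr
oral tablet tail: 66.4/0.077 = 862.338; AUC_ev,0→∞ = 715.375 + 862.338 = 1577.713 ng/mL·hr
F = (AUC_ev/D_ev)/(AUC_iv/D_iv) = (1577.713/1000)/(9450.51/250) = 1.577713/37.80204 = 0.0417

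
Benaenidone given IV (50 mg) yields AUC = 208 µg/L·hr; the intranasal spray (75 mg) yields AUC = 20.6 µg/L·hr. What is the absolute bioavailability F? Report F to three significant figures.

F = (AUC_ev / D_ev) / (AUC_iv / D_iv)
  = (20.6/75) / (208/50)
  = 0.274667 / 4.16 = 0.0660

F = 0.0660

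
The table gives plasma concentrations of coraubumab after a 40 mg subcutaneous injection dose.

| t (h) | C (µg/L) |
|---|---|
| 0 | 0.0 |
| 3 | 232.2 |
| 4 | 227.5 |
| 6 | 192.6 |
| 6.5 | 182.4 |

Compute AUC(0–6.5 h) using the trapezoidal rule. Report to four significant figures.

Trapezoidal AUC_0→6.5:
  [0→3]: (0.0+232.2)/2 × 3 = 348.3
  [3→4]: (232.2+227.5)/2 × 1 = 229.85
  [4→6]: (227.5+192.6)/2 × 2 = 420.1
  [6→6.5]: (192.6+182.4)/2 × 0.5 = 93.75
  Sum = 1092.0 µg/L·h

AUC = 1092 µg/L·h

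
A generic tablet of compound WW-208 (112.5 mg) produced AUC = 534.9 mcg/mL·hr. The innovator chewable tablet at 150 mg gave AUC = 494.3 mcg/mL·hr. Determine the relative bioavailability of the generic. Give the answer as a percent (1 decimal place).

F_rel = 144.3%

F_rel = (AUC_test/D_test) / (AUC_ref/D_ref)
      = (534.9/112.5) / (494.3/150)
      = 4.75467 / 3.29533 = 1.4429 = 144.29%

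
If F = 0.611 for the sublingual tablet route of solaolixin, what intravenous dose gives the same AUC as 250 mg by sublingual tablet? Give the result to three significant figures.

Systemic exposure from an extravascular dose = F × D_ev, so the equivalent IV dose is F × D_ev.
D_iv = F × D_ev = 0.611 × 250 = 152.75 mg

D_iv = 153 mg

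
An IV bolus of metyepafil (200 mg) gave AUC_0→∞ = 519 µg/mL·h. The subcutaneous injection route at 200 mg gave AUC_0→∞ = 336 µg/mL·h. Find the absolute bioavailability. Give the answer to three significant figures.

F = (AUC_ev / D_ev) / (AUC_iv / D_iv)
  = (336/200) / (519/200)
  = 1.68 / 2.595 = 0.6474

F = 0.647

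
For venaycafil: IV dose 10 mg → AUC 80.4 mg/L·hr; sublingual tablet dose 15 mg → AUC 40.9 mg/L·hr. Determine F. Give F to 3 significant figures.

F = (AUC_ev / D_ev) / (AUC_iv / D_iv)
  = (40.9/15) / (80.4/10)
  = 2.72667 / 8.04 = 0.3391

F = 0.339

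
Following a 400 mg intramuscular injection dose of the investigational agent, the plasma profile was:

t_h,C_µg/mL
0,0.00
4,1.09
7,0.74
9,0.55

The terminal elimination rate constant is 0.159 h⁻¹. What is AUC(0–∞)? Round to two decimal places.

Trapezoidal AUC_0→9:
  [0→4]: (0.00+1.09)/2 × 4 = 2.18
  [4→7]: (1.09+0.74)/2 × 3 = 2.745
  [7→9]: (0.74+0.55)/2 × 2 = 1.29
  Sum = 6.215 µg/mL·h
Extrapolated tail: C_last / k_e = 0.55 / 0.159 = 3.459
AUC_0→∞ = 6.215 + 3.459 = 9.674 µg/mL·h

AUC = 9.67 µg/mL·h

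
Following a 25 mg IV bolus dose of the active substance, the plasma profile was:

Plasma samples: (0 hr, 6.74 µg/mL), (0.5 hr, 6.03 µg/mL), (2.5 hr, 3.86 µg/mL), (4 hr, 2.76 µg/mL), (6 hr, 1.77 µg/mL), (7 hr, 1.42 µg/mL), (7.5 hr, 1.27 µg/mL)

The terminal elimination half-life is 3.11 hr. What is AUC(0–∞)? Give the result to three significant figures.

Trapezoidal AUC_0→7.5:
  [0→0.5]: (6.74+6.03)/2 × 0.5 = 3.1925
  [0.5→2.5]: (6.03+3.86)/2 × 2 = 9.89
  [2.5→4]: (3.86+2.76)/2 × 1.5 = 4.965
  [4→6]: (2.76+1.77)/2 × 2 = 4.53
  [6→7]: (1.77+1.42)/2 × 1 = 1.595
  [7→7.5]: (1.42+1.27)/2 × 0.5 = 0.6725
  Sum = 24.845 µg/mL·hr
k_e = ln2 / t½ = 0.693147 / 3.11 = 0.2229 hr^-1
Extrapolated tail: C_last / k_e = 1.27 / 0.2229 = 5.698
AUC_0→∞ = 24.845 + 5.698 = 30.543 µg/mL·hr

AUC = 30.5 µg/mL·hr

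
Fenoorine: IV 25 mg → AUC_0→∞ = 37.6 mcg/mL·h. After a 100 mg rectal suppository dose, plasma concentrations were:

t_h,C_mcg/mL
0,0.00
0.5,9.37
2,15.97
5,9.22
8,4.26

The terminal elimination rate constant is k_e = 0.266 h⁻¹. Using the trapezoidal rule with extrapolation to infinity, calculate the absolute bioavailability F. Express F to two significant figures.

Trapezoidal AUC_0→8 (rectal suppository):
  [0→0.5]: (0.00+9.37)/2 × 0.5 = 2.3425
  [0.5→2]: (9.37+15.97)/2 × 1.5 = 19.005
  [2→5]: (15.97+9.22)/2 × 3 = 37.785
  [5→8]: (9.22+4.26)/2 × 3 = 20.22
  Sum = 79.3525 mcg/mL·h
Tail: C_last/k_e = 4.26/0.266 = 16.015
AUC_0→∞ (rectal suppository) = 79.3525 + 16.015 = 95.3675 mcg/mL·h
F = (AUC_ev/D_ev)/(AUC_iv/D_iv) = (95.3675/100)/(37.6/25) = 0.953675/1.504 = 0.6341

F = 0.63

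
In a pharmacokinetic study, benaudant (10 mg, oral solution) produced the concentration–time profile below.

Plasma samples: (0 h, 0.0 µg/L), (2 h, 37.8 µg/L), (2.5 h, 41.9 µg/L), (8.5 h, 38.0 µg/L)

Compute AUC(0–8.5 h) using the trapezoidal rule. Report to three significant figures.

Trapezoidal AUC_0→8.5:
  [0→2]: (0.0+37.8)/2 × 2 = 37.8
  [2→2.5]: (37.8+41.9)/2 × 0.5 = 19.925
  [2.5→8.5]: (41.9+38.0)/2 × 6 = 239.7
  Sum = 297.425 µg/L·h

AUC = 297 µg/L·h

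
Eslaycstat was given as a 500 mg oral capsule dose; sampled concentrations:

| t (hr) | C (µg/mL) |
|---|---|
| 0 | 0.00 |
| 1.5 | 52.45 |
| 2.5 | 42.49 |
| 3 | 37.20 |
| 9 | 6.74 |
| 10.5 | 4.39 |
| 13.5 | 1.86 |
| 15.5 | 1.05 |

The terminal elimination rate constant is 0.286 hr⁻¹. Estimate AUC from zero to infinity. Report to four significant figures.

AUC = 262.9 µg/mL·hr

Trapezoidal AUC_0→15.5:
  [0→1.5]: (0.00+52.45)/2 × 1.5 = 39.3375
  [1.5→2.5]: (52.45+42.49)/2 × 1 = 47.47
  [2.5→3]: (42.49+37.20)/2 × 0.5 = 19.9225
  [3→9]: (37.20+6.74)/2 × 6 = 131.82
  [9→10.5]: (6.74+4.39)/2 × 1.5 = 8.3475
  [10.5→13.5]: (4.39+1.86)/2 × 3 = 9.375
  [13.5→15.5]: (1.86+1.05)/2 × 2 = 2.91
  Sum = 259.1825 µg/mL·hr
Extrapolated tail: C_last / k_e = 1.05 / 0.286 = 3.671
AUC_0→∞ = 259.1825 + 3.671 = 262.8535 µg/mL·hr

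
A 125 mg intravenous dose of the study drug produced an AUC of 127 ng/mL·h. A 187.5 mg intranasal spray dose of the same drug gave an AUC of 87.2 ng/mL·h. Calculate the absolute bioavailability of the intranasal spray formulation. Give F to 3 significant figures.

F = (AUC_ev / D_ev) / (AUC_iv / D_iv)
  = (87.2/187.5) / (127/125)
  = 0.465067 / 1.016 = 0.4577

F = 0.458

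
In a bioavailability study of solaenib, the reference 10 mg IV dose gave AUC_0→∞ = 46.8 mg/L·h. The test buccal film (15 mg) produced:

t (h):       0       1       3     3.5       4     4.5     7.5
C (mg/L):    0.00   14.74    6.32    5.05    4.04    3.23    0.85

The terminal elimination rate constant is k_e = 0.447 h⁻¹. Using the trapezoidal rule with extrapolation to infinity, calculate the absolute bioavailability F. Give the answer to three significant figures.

F = 0.618

Trapezoidal AUC_0→7.5 (buccal film):
  [0→1]: (0.00+14.74)/2 × 1 = 7.37
  [1→3]: (14.74+6.32)/2 × 2 = 21.06
  [3→3.5]: (6.32+5.05)/2 × 0.5 = 2.8425
  [3.5→4]: (5.05+4.04)/2 × 0.5 = 2.2725
  [4→4.5]: (4.04+3.23)/2 × 0.5 = 1.8175
  [4.5→7.5]: (3.23+0.85)/2 × 3 = 6.12
  Sum = 41.4825 mg/L·h
Tail: C_last/k_e = 0.85/0.447 = 1.902
AUC_0→∞ (buccal film) = 41.4825 + 1.902 = 43.3845 mg/L·h
F = (AUC_ev/D_ev)/(AUC_iv/D_iv) = (43.3845/15)/(46.8/10) = 2.8923/4.68 = 0.6180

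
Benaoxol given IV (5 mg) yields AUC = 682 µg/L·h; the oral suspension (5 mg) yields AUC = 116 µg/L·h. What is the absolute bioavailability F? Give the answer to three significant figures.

F = (AUC_ev / D_ev) / (AUC_iv / D_iv)
  = (116/5) / (682/5)
  = 23.2 / 136.4 = 0.1701

F = 0.170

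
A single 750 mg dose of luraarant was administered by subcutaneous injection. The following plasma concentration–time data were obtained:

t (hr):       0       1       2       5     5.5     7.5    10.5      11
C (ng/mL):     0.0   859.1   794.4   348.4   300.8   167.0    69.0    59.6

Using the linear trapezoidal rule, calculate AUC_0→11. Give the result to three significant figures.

Trapezoidal AUC_0→11:
  [0→1]: (0.0+859.1)/2 × 1 = 429.55
  [1→2]: (859.1+794.4)/2 × 1 = 826.75
  [2→5]: (794.4+348.4)/2 × 3 = 1714.2
  [5→5.5]: (348.4+300.8)/2 × 0.5 = 162.3
  [5.5→7.5]: (300.8+167.0)/2 × 2 = 467.8
  [7.5→10.5]: (167.0+69.0)/2 × 3 = 354.0
  [10.5→11]: (69.0+59.6)/2 × 0.5 = 32.15
  Sum = 3986.75 ng/mL·hr

AUC = 3990 ng/mL·hr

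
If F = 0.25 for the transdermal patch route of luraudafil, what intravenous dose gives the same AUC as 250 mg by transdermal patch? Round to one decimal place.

D_iv = 62.5 mg

Systemic exposure from an extravascular dose = F × D_ev, so the equivalent IV dose is F × D_ev.
D_iv = F × D_ev = 0.25 × 250 = 62.5 mg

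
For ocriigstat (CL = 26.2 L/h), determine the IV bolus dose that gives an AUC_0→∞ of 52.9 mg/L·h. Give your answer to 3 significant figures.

Dose = 1390 mg

Dose_iv = CL × AUC_0→∞
     = 26.2 × 52.9 = 1385.98 mg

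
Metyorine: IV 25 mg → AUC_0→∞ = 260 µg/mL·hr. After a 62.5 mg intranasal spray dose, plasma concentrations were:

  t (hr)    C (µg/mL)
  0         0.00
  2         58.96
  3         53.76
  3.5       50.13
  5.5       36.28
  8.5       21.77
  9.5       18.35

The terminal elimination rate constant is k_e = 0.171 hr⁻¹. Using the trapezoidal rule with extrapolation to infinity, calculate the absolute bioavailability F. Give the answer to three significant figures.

F = 0.680

Trapezoidal AUC_0→9.5 (intranasal spray):
  [0→2]: (0.00+58.96)/2 × 2 = 58.96
  [2→3]: (58.96+53.76)/2 × 1 = 56.36
  [3→3.5]: (53.76+50.13)/2 × 0.5 = 25.9725
  [3.5→5.5]: (50.13+36.28)/2 × 2 = 86.41
  [5.5→8.5]: (36.28+21.77)/2 × 3 = 87.075
  [8.5→9.5]: (21.77+18.35)/2 × 1 = 20.06
  Sum = 334.8375 µg/mL·hr
Tail: C_last/k_e = 18.35/0.171 = 107.310
AUC_0→∞ (intranasal spray) = 334.8375 + 107.310 = 442.1475 µg/mL·hr
F = (AUC_ev/D_ev)/(AUC_iv/D_iv) = (442.1475/62.5)/(260/25) = 7.07436/10.4 = 0.6802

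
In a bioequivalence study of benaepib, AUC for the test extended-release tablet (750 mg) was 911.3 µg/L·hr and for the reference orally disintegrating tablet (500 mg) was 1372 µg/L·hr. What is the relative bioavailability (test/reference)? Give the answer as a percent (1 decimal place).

F_rel = (AUC_test/D_test) / (AUC_ref/D_ref)
      = (911.3/750) / (1372/500)
      = 1.21507 / 2.744 = 0.4428 = 44.28%

F_rel = 44.3%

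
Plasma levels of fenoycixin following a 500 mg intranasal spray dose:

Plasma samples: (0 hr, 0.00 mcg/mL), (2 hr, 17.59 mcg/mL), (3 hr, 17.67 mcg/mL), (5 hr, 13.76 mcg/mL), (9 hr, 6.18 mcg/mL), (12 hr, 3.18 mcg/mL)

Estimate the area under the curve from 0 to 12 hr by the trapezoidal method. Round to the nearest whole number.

AUC = 121 mcg/mL·hr

Trapezoidal AUC_0→12:
  [0→2]: (0.00+17.59)/2 × 2 = 17.59
  [2→3]: (17.59+17.67)/2 × 1 = 17.63
  [3→5]: (17.67+13.76)/2 × 2 = 31.43
  [5→9]: (13.76+6.18)/2 × 4 = 39.88
  [9→12]: (6.18+3.18)/2 × 3 = 14.04
  Sum = 120.57 mcg/mL·hr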